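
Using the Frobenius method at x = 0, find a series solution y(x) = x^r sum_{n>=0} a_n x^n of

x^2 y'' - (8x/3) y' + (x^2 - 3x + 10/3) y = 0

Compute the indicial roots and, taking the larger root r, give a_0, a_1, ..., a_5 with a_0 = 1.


Write in Frobenius form y'' + (p(x)/x) y' + (q(x)/x^2) y = 0:
  p(x) = -8/3,  q(x) = x^2 - 3x + 10/3.
Indicial equation: r(r-1) + (-8/3) r + (10/3) = 0 -> roots r_1 = 2, r_2 = 5/3.
Take r = r_1 = 2. Let y(x) = x^r sum_{n>=0} a_n x^n with a_0 = 1.
Substitute y = x^r sum a_n x^n and match x^{r+n}. The recurrence is
  D(n) a_n - 3 a_{n-1} + 1 a_{n-2} = 0,  where D(n) = (r+n)(r+n-1) + (-8/3)(r+n) + (10/3).
  a_n = [3 a_{n-1} - 1 a_{n-2}] / D(n).
Since the indicial polynomial factors as (r - r_1)(r - r_2), D(n) = (r_1 + n - r_1)(r_1 + n - r_2) = n(n + 1/3).
Evaluating step by step (a_0 = 1):
  n = 1: D(1) = 1(1 + 1/3) = 4/3; numerator = 3(1) = 3; a_1 = (3)/(4/3) = 9/4
  n = 2: D(2) = 2(2 + 1/3) = 14/3; numerator = 3(9/4) - 1(1) = 23/4; a_2 = (23/4)/(14/3) = 69/56
  n = 3: D(3) = 3(3 + 1/3) = 10; numerator = 3(69/56) - 1(9/4) = 81/56; a_3 = (81/56)/(10) = 81/560
  n = 4: D(4) = 4(4 + 1/3) = 52/3; numerator = 3(81/560) - 1(69/56) = -447/560; a_4 = (-447/560)/(52/3) = -1341/29120
  n = 5: D(5) = 5(5 + 1/3) = 80/3; numerator = 3(-1341/29120) - 1(81/560) = -1647/5824; a_5 = (-1647/5824)/(80/3) = -4941/465920

r = 2; a_0 = 1; a_1 = 9/4; a_2 = 69/56; a_3 = 81/560; a_4 = -1341/29120; a_5 = -4941/465920


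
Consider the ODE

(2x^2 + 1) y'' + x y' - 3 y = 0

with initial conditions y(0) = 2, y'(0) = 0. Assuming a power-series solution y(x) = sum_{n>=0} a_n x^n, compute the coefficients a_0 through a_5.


Ansatz: y(x) = sum_{n>=0} a_n x^n, so y'(x) = sum_{n>=1} n a_n x^(n-1) and y''(x) = sum_{n>=2} n(n-1) a_n x^(n-2).
Substitute into P(x) y'' + Q(x) y' + R(x) y = 0 with P(x) = 2x^2 + 1, Q(x) = x, R(x) = -3, and match powers of x.
Initial conditions: a_0 = 2, a_1 = 0.
Setting the coefficient of each power of x to zero and solving order by order (substituting the coefficients already found):
  x^0: 2 a_2 - 3 a_0 = 0  ->  2 a_2 = 3 a_0 = 6  ->  a_2 = 3
  x^1: 6 a_3 - 2 a_1 = 0  ->  6 a_3 = 2 a_1 = 0  ->  a_3 = 0
  x^2: 12 a_4 + 3 a_2 = 0  ->  12 a_4 = -3 a_2 = -9  ->  a_4 = -3/4
  x^3: 20 a_5 + 12 a_3 = 0  ->  20 a_5 = -12 a_3 = 0  ->  a_5 = 0
Truncated series: y(x) = 2 + 3 x^2 - (3/4) x^4 + O(x^6).

a_0 = 2; a_1 = 0; a_2 = 3; a_3 = 0; a_4 = -3/4; a_5 = 0


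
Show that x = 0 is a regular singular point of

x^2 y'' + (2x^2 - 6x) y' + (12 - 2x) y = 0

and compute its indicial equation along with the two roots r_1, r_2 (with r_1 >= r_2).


Divide by x^2 to reach normal form y'' + P_1(x) y' + P_2(x) y = 0 with P_1(x) = 2 - 6/x and P_2(x) = -2/x + 12/x^2.
x = 0 is a singular point because the y'-coefficient 2 - 6/x has a pole at x = 0 and the y-coefficient -2/x + 12/x^2 has a pole at x = 0.
It is a regular singular point because x P_1(x) = p(x) = 2x - 6 and x^2 P_2(x) = q(x) = 12 - 2x are polynomials, hence analytic at x = 0.
p(0) = -6,  q(0) = 12.
Indicial equation: r(r-1) + p(0) r + q(0) = 0, i.e. r^2 + (p(0) - 1) r + q(0) = 0, i.e. r^2 - 7 r + 12 = 0.
Discriminant: (-7)^2 - 4(12) = 1, so r = (7 ± 1)/2.
Solving: r_1 = 4, r_2 = 3.

indicial: r^2 - 7 r + 12 = 0; roots r_1 = 4, r_2 = 3


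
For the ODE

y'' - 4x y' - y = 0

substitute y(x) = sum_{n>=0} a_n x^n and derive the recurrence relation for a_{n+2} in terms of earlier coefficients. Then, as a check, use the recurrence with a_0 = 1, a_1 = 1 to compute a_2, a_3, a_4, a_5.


Substitute y = sum_n a_n x^n.
y''(x) has coefficient (n+2)(n+1) a_{n+2} at x^n;
-4 x y'(x) has coefficient -4 n a_n at x^n (shift);
-y(x) has coefficient -1 a_n at x^n.
Matching x^n: (n+2)(n+1) a_{n+2} + (-4n - 1) a_n = 0.
Thus a_{n+2} = (4n + 1) / ((n+1)(n+2)) * a_n.

Check with a_0 = 1, a_1 = 1 (apply the recurrence for n = 0, 1, 2, 3): a_0 = 1, a_1 = 1, a_2 = 1/2, a_3 = 5/6, a_4 = 3/8, a_5 = 13/24.

a_(n+2) = (4n + 1) / ((n+1)(n+2)) * a_n; check: a_0 = 1, a_1 = 1, a_2 = 1/2, a_3 = 5/6, a_4 = 3/8, a_5 = 13/24


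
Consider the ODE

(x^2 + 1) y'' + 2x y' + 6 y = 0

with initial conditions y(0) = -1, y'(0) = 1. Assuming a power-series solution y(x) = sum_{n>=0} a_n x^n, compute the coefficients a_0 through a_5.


Ansatz: y(x) = sum_{n>=0} a_n x^n, so y'(x) = sum_{n>=1} n a_n x^(n-1) and y''(x) = sum_{n>=2} n(n-1) a_n x^(n-2).
Substitute into P(x) y'' + Q(x) y' + R(x) y = 0 with P(x) = x^2 + 1, Q(x) = 2x, R(x) = 6, and match powers of x.
Initial conditions: a_0 = -1, a_1 = 1.
Setting the coefficient of each power of x to zero and solving order by order (substituting the coefficients already found):
  x^0: 2 a_2 + 6 a_0 = 0  ->  2 a_2 = -6 a_0 = 6  ->  a_2 = 3
  x^1: 6 a_3 + 8 a_1 = 0  ->  6 a_3 = -8 a_1 = -8  ->  a_3 = -4/3
  x^2: 12 a_4 + 12 a_2 = 0  ->  12 a_4 = -12 a_2 = -36  ->  a_4 = -3
  x^3: 20 a_5 + 18 a_3 = 0  ->  20 a_5 = -18 a_3 = 24  ->  a_5 = 6/5
Truncated series: y(x) = -1 + x + 3 x^2 - (4/3) x^3 - 3 x^4 + (6/5) x^5 + O(x^6).

a_0 = -1; a_1 = 1; a_2 = 3; a_3 = -4/3; a_4 = -3; a_5 = 6/5


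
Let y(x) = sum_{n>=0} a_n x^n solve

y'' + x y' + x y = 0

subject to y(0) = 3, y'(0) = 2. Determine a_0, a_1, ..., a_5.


Ansatz: y(x) = sum_{n>=0} a_n x^n, so y'(x) = sum_{n>=1} n a_n x^(n-1) and y''(x) = sum_{n>=2} n(n-1) a_n x^(n-2).
Substitute into P(x) y'' + Q(x) y' + R(x) y = 0 with P(x) = 1, Q(x) = x, R(x) = x, and match powers of x.
Initial conditions: a_0 = 3, a_1 = 2.
Setting the coefficient of each power of x to zero and solving order by order (substituting the coefficients already found):
  x^0: 2 a_2 = 0  ->  a_2 = 0
  x^1: 6 a_3 + a_1 + a_0 = 0  ->  6 a_3 = -a_1 - a_0 = -5  ->  a_3 = -5/6
  x^2: 12 a_4 + 2 a_2 + a_1 = 0  ->  12 a_4 = -2 a_2 - a_1 = -2  ->  a_4 = -1/6
  x^3: 20 a_5 + 3 a_3 + a_2 = 0  ->  20 a_5 = -3 a_3 - a_2 = 5/2  ->  a_5 = 1/8
Truncated series: y(x) = 3 + 2 x - (5/6) x^3 - (1/6) x^4 + (1/8) x^5 + O(x^6).

a_0 = 3; a_1 = 2; a_2 = 0; a_3 = -5/6; a_4 = -1/6; a_5 = 1/8


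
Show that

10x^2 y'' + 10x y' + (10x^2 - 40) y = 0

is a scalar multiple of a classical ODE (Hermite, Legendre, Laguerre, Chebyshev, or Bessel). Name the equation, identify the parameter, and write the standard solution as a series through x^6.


All three coefficients share the factor 10; dividing through by 10 gives  x^2 y'' + x y' + (x^2 - 4) y = 0.
This matches the Bessel equation x^2 y'' + x y' + (x^2 - nu^2) y = 0 with nu^2 = 4, so nu = 2; the solution bounded at x = 0 is J_2(x).
Frobenius at x = 0: indicial roots ±nu; for r = nu the recurrence k(k + 2nu) c_k = -c_{k-2} gives the standard series J_nu(x) = sum_{k>=0} (-1)^k / (k! (k+nu)!) (x/2)^(2k+nu). Evaluate the first 3 terms:
  k = 0: (-1)^0 / (0! * 2! * 2^2) x^2 = 1/(1*2*4) x^2 = (1/8) x^2
  k = 1: (-1)^1 / (1! * 3! * 2^4) x^4 = -1/(1*6*16) x^4 = (-1/96) x^4
  k = 2: (-1)^2 / (2! * 4! * 2^6) x^6 = 1/(2*24*64) x^6 = (1/3072) x^6
Hence J_2(x) = x^6/3072 - x^4/96 + x^2/8 + ....

J_2(x); series = x^6/3072 - x^4/96 + x^2/8


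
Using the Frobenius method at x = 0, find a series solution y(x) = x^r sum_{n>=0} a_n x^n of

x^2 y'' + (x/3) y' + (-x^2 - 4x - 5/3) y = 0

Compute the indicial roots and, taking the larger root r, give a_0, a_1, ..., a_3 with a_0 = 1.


Write in Frobenius form y'' + (p(x)/x) y' + (q(x)/x^2) y = 0:
  p(x) = 1/3,  q(x) = -x^2 - 4x - 5/3.
Indicial equation: r(r-1) + (1/3) r + (-5/3) = 0 -> roots r_1 = 5/3, r_2 = -1.
Take r = r_1 = 5/3. Let y(x) = x^r sum_{n>=0} a_n x^n with a_0 = 1.
Substitute y = x^r sum a_n x^n and match x^{r+n}. The recurrence is
  D(n) a_n - 4 a_{n-1} - 1 a_{n-2} = 0,  where D(n) = (r+n)(r+n-1) + (1/3)(r+n) + (-5/3).
  a_n = [4 a_{n-1} + 1 a_{n-2}] / D(n).
Since the indicial polynomial factors as (r - r_1)(r - r_2), D(n) = (r_1 + n - r_1)(r_1 + n - r_2) = n(n + 8/3).
Evaluating step by step (a_0 = 1):
  n = 1: D(1) = 1(1 + 8/3) = 11/3; numerator = 4(1) = 4; a_1 = (4)/(11/3) = 12/11
  n = 2: D(2) = 2(2 + 8/3) = 28/3; numerator = 4(12/11) + 1(1) = 59/11; a_2 = (59/11)/(28/3) = 177/308
  n = 3: D(3) = 3(3 + 8/3) = 17; numerator = 4(177/308) + 1(12/11) = 261/77; a_3 = (261/77)/(17) = 261/1309

r = 5/3; a_0 = 1; a_1 = 12/11; a_2 = 177/308; a_3 = 261/1309


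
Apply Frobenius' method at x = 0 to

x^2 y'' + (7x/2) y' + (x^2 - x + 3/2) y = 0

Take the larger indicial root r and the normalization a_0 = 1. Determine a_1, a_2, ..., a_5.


Write in Frobenius form y'' + (p(x)/x) y' + (q(x)/x^2) y = 0:
  p(x) = 7/2,  q(x) = x^2 - x + 3/2.
Indicial equation: r(r-1) + (7/2) r + (3/2) = 0 -> roots r_1 = -1, r_2 = -3/2.
Take r = r_1 = -1. Let y(x) = x^r sum_{n>=0} a_n x^n with a_0 = 1.
Substitute y = x^r sum a_n x^n and match x^{r+n}. The recurrence is
  D(n) a_n - 1 a_{n-1} + 1 a_{n-2} = 0,  where D(n) = (r+n)(r+n-1) + (7/2)(r+n) + (3/2).
  a_n = [1 a_{n-1} - 1 a_{n-2}] / D(n).
Since the indicial polynomial factors as (r - r_1)(r - r_2), D(n) = (r_1 + n - r_1)(r_1 + n - r_2) = n(n + 1/2).
Evaluating step by step (a_0 = 1):
  n = 1: D(1) = 1(1 + 1/2) = 3/2; numerator = 1(1) = 1; a_1 = (1)/(3/2) = 2/3
  n = 2: D(2) = 2(2 + 1/2) = 5; numerator = 1(2/3) - 1(1) = -1/3; a_2 = (-1/3)/(5) = -1/15
  n = 3: D(3) = 3(3 + 1/2) = 21/2; numerator = 1(-1/15) - 1(2/3) = -11/15; a_3 = (-11/15)/(21/2) = -22/315
  n = 4: D(4) = 4(4 + 1/2) = 18; numerator = 1(-22/315) - 1(-1/15) = -1/315; a_4 = (-1/315)/(18) = -1/5670
  n = 5: D(5) = 5(5 + 1/2) = 55/2; numerator = 1(-1/5670) - 1(-22/315) = 79/1134; a_5 = (79/1134)/(55/2) = 79/31185

r = -1; a_0 = 1; a_1 = 2/3; a_2 = -1/15; a_3 = -22/315; a_4 = -1/5670; a_5 = 79/31185


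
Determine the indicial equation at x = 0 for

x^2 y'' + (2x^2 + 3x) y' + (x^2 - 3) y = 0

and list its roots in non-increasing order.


Divide by x^2 to reach normal form y'' + P_1(x) y' + P_2(x) y = 0 with P_1(x) = 2 + 3/x and P_2(x) = 1 - 3/x^2.
x = 0 is a singular point because the y'-coefficient 2 + 3/x has a pole at x = 0 and the y-coefficient 1 - 3/x^2 has a pole at x = 0.
It is a regular singular point because x P_1(x) = p(x) = 2x + 3 and x^2 P_2(x) = q(x) = x^2 - 3 are polynomials, hence analytic at x = 0.
p(0) = 3,  q(0) = -3.
Indicial equation: r(r-1) + p(0) r + q(0) = 0, i.e. r^2 + (p(0) - 1) r + q(0) = 0, i.e. r^2 + 2 r - 3 = 0.
Discriminant: (2)^2 - 4(-3) = 16, so r = (-2 ± 4)/2.
Solving: r_1 = 1, r_2 = -3.

indicial: r^2 + 2 r - 3 = 0; roots r_1 = 1, r_2 = -3


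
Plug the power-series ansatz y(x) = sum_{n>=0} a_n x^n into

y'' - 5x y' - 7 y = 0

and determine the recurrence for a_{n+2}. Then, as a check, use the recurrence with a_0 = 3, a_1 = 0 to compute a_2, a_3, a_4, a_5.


Substitute y = sum_n a_n x^n.
y''(x) has coefficient (n+2)(n+1) a_{n+2} at x^n;
-5 x y'(x) has coefficient -5 n a_n at x^n (shift);
-7 y(x) has coefficient -7 a_n at x^n.
Matching x^n: (n+2)(n+1) a_{n+2} + (-5n - 7) a_n = 0.
Thus a_{n+2} = (5n + 7) / ((n+1)(n+2)) * a_n.

Check with a_0 = 3, a_1 = 0 (apply the recurrence for n = 0, 1, 2, 3): a_0 = 3, a_1 = 0, a_2 = 21/2, a_3 = 0, a_4 = 119/8, a_5 = 0.

a_(n+2) = (5n + 7) / ((n+1)(n+2)) * a_n; check: a_0 = 3, a_1 = 0, a_2 = 21/2, a_3 = 0, a_4 = 119/8, a_5 = 0


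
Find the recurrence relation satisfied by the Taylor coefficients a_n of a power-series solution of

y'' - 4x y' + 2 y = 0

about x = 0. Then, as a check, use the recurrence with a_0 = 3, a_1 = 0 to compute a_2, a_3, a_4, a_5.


Substitute y = sum_n a_n x^n.
y''(x) has coefficient (n+2)(n+1) a_{n+2} at x^n;
-4 x y'(x) has coefficient -4 n a_n at x^n (shift);
2 y(x) has coefficient 2 a_n at x^n.
Matching x^n: (n+2)(n+1) a_{n+2} + (-4n + 2) a_n = 0.
Thus a_{n+2} = (4n - 2) / ((n+1)(n+2)) * a_n.

Check with a_0 = 3, a_1 = 0 (apply the recurrence for n = 0, 1, 2, 3): a_0 = 3, a_1 = 0, a_2 = -3, a_3 = 0, a_4 = -3/2, a_5 = 0.

a_(n+2) = (4n - 2) / ((n+1)(n+2)) * a_n; check: a_0 = 3, a_1 = 0, a_2 = -3, a_3 = 0, a_4 = -3/2, a_5 = 0


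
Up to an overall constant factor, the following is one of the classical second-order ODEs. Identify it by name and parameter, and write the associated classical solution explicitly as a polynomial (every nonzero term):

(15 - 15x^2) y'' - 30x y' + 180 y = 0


All three coefficients share the factor 15; dividing through by 15 gives  (1 - x^2) y'' - 2x y' + 12 y = 0.
This matches the Legendre equation (1 - x^2) y'' - 2x y' + n(n+1) y = 0 (note the -2x y' term) with n(n+1) = 12, so n = 3; the polynomial solution is P_3(x).
With y = sum_k a_k x^k, matching x^k gives (k+2)(k+1) a_{k+2} = [k(k+1) - n(n+1)] a_k = (k - 3)(k + 4) a_k. The right side vanishes at k = 3, so the series with the parity of 3 terminates at degree 3.
Standard normalization (P_n(1) = 1): leading coefficient (2n)!/(2^n (n!)^2) = 720/(8*36) = 5/2, so a_3 = 5/2. Work downward with a_k = (k+1)(k+2) a_{k+2} / ((k - 3)(k + 4)):
  a_1 = (2)(3)(5/2) / ((1 - 3)(1 + 4)) = 15/(-10) = -3/2
Hence P_3(x) = 5 x^3/2 - 3 x/2.

P_3(x); series = 5 x^3/2 - 3 x/2


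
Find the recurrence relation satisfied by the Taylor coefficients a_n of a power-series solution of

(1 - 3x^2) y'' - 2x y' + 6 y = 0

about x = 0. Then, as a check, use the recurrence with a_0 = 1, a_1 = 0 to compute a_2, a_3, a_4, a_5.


Substitute y = sum_n a_n x^n.
(1 - 3 x^2) y'' contributes (n+2)(n+1) a_{n+2} - 3 n(n-1) a_n at x^n.
-2 x y'(x) contributes -2 n a_n at x^n.
6 y(x) contributes 6 a_n at x^n.
Matching x^n: (n+2)(n+1) a_{n+2} + (-3 n(n-1) - 2 n + 6) a_n = 0.
Thus a_{n+2} = (3 n(n-1) + 2 n - 6) / ((n+1)(n+2)) * a_n.

Check with a_0 = 1, a_1 = 0 (apply the recurrence for n = 0, 1, 2, 3): a_0 = 1, a_1 = 0, a_2 = -3, a_3 = 0, a_4 = -1, a_5 = 0.

a_(n+2) = (3 n(n-1) + 2 n - 6) / ((n+1)(n+2)) * a_n; check: a_0 = 1, a_1 = 0, a_2 = -3, a_3 = 0, a_4 = -1, a_5 = 0


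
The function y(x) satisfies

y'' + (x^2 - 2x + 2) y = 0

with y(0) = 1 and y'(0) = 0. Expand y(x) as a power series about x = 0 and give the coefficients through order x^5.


Ansatz: y(x) = sum_{n>=0} a_n x^n, so y'(x) = sum_{n>=1} n a_n x^(n-1) and y''(x) = sum_{n>=2} n(n-1) a_n x^(n-2).
Substitute into P(x) y'' + Q(x) y' + R(x) y = 0 with P(x) = 1, Q(x) = 0, R(x) = x^2 - 2x + 2, and match powers of x.
Initial conditions: a_0 = 1, a_1 = 0.
Setting the coefficient of each power of x to zero and solving order by order (substituting the coefficients already found):
  x^0: 2 a_2 + 2 a_0 = 0  ->  2 a_2 = -2 a_0 = -2  ->  a_2 = -1
  x^1: 6 a_3 + 2 a_1 - 2 a_0 = 0  ->  6 a_3 = -2 a_1 + 2 a_0 = 2  ->  a_3 = 1/3
  x^2: 12 a_4 + 2 a_2 - 2 a_1 + a_0 = 0  ->  12 a_4 = -2 a_2 + 2 a_1 - a_0 = 1  ->  a_4 = 1/12
  x^3: 20 a_5 + 2 a_3 - 2 a_2 + a_1 = 0  ->  20 a_5 = -2 a_3 + 2 a_2 - a_1 = -8/3  ->  a_5 = -2/15
Truncated series: y(x) = 1 - x^2 + (1/3) x^3 + (1/12) x^4 - (2/15) x^5 + O(x^6).

a_0 = 1; a_1 = 0; a_2 = -1; a_3 = 1/3; a_4 = 1/12; a_5 = -2/15


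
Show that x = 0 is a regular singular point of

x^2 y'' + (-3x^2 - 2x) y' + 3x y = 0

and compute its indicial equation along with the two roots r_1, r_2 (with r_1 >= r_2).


Divide by x^2 to reach normal form y'' + P_1(x) y' + P_2(x) y = 0 with P_1(x) = -3 - 2/x and P_2(x) = 3/x.
x = 0 is a singular point because the y'-coefficient -3 - 2/x has a pole at x = 0 and the y-coefficient 3/x has a pole at x = 0.
It is a regular singular point because x P_1(x) = p(x) = -3x - 2 and x^2 P_2(x) = q(x) = 3x are polynomials, hence analytic at x = 0.
p(0) = -2,  q(0) = 0.
Indicial equation: r(r-1) + p(0) r + q(0) = 0, i.e. r^2 + (p(0) - 1) r + q(0) = 0, i.e. r^2 - 3 r = 0.
Discriminant: (-3)^2 - 4(0) = 9, so r = (3 ± 3)/2.
Solving: r_1 = 3, r_2 = 0.

indicial: r^2 - 3 r = 0; roots r_1 = 3, r_2 = 0


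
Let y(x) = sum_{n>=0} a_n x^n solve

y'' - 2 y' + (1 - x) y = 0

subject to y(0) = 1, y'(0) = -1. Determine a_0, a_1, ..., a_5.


Ansatz: y(x) = sum_{n>=0} a_n x^n, so y'(x) = sum_{n>=1} n a_n x^(n-1) and y''(x) = sum_{n>=2} n(n-1) a_n x^(n-2).
Substitute into P(x) y'' + Q(x) y' + R(x) y = 0 with P(x) = 1, Q(x) = -2, R(x) = 1 - x, and match powers of x.
Initial conditions: a_0 = 1, a_1 = -1.
Setting the coefficient of each power of x to zero and solving order by order (substituting the coefficients already found):
  x^0: 2 a_2 - 2 a_1 + a_0 = 0  ->  2 a_2 = 2 a_1 - a_0 = -3  ->  a_2 = -3/2
  x^1: 6 a_3 - 4 a_2 + a_1 - a_0 = 0  ->  6 a_3 = 4 a_2 - a_1 + a_0 = -4  ->  a_3 = -2/3
  x^2: 12 a_4 - 6 a_3 + a_2 - a_1 = 0  ->  12 a_4 = 6 a_3 - a_2 + a_1 = -7/2  ->  a_4 = -7/24
  x^3: 20 a_5 - 8 a_4 + a_3 - a_2 = 0  ->  20 a_5 = 8 a_4 - a_3 + a_2 = -19/6  ->  a_5 = -19/120
Truncated series: y(x) = 1 - x - (3/2) x^2 - (2/3) x^3 - (7/24) x^4 - (19/120) x^5 + O(x^6).

a_0 = 1; a_1 = -1; a_2 = -3/2; a_3 = -2/3; a_4 = -7/24; a_5 = -19/120


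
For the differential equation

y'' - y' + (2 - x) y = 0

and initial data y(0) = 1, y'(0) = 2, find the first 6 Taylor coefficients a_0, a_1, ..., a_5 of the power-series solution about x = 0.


Ansatz: y(x) = sum_{n>=0} a_n x^n, so y'(x) = sum_{n>=1} n a_n x^(n-1) and y''(x) = sum_{n>=2} n(n-1) a_n x^(n-2).
Substitute into P(x) y'' + Q(x) y' + R(x) y = 0 with P(x) = 1, Q(x) = -1, R(x) = 2 - x, and match powers of x.
Initial conditions: a_0 = 1, a_1 = 2.
Setting the coefficient of each power of x to zero and solving order by order (substituting the coefficients already found):
  x^0: 2 a_2 - a_1 + 2 a_0 = 0  ->  2 a_2 = a_1 - 2 a_0 = 0  ->  a_2 = 0
  x^1: 6 a_3 - 2 a_2 + 2 a_1 - a_0 = 0  ->  6 a_3 = 2 a_2 - 2 a_1 + a_0 = -3  ->  a_3 = -1/2
  x^2: 12 a_4 - 3 a_3 + 2 a_2 - a_1 = 0  ->  12 a_4 = 3 a_3 - 2 a_2 + a_1 = 1/2  ->  a_4 = 1/24
  x^3: 20 a_5 - 4 a_4 + 2 a_3 - a_2 = 0  ->  20 a_5 = 4 a_4 - 2 a_3 + a_2 = 7/6  ->  a_5 = 7/120
Truncated series: y(x) = 1 + 2 x - (1/2) x^3 + (1/24) x^4 + (7/120) x^5 + O(x^6).

a_0 = 1; a_1 = 2; a_2 = 0; a_3 = -1/2; a_4 = 1/24; a_5 = 7/120


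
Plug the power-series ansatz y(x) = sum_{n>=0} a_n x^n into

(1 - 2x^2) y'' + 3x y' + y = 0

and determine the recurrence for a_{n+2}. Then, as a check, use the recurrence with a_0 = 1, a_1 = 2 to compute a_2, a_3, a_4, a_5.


Substitute y = sum_n a_n x^n.
(1 - 2 x^2) y'' contributes (n+2)(n+1) a_{n+2} - 2 n(n-1) a_n at x^n.
3 x y'(x) contributes 3 n a_n at x^n.
y(x) contributes 1 a_n at x^n.
Matching x^n: (n+2)(n+1) a_{n+2} + (-2 n(n-1) + 3 n + 1) a_n = 0.
Thus a_{n+2} = (2 n(n-1) - 3 n - 1) / ((n+1)(n+2)) * a_n.

Check with a_0 = 1, a_1 = 2 (apply the recurrence for n = 0, 1, 2, 3): a_0 = 1, a_1 = 2, a_2 = -1/2, a_3 = -4/3, a_4 = 1/8, a_5 = -2/15.

a_(n+2) = (2 n(n-1) - 3 n - 1) / ((n+1)(n+2)) * a_n; check: a_0 = 1, a_1 = 2, a_2 = -1/2, a_3 = -4/3, a_4 = 1/8, a_5 = -2/15


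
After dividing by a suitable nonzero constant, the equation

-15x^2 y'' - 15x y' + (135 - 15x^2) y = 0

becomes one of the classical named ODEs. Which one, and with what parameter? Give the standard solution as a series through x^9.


All three coefficients share the factor -15; dividing through by -15 gives  x^2 y'' + x y' + (x^2 - 9) y = 0.
This matches the Bessel equation x^2 y'' + x y' + (x^2 - nu^2) y = 0 with nu^2 = 9, so nu = 3; the solution bounded at x = 0 is J_3(x).
Frobenius at x = 0: indicial roots ±nu; for r = nu the recurrence k(k + 2nu) c_k = -c_{k-2} gives the standard series J_nu(x) = sum_{k>=0} (-1)^k / (k! (k+nu)!) (x/2)^(2k+nu). Evaluate the first 4 terms:
  k = 0: (-1)^0 / (0! * 3! * 2^3) x^3 = 1/(1*6*8) x^3 = (1/48) x^3
  k = 1: (-1)^1 / (1! * 4! * 2^5) x^5 = -1/(1*24*32) x^5 = (-1/768) x^5
  k = 2: (-1)^2 / (2! * 5! * 2^7) x^7 = 1/(2*120*128) x^7 = (1/30720) x^7
  k = 3: (-1)^3 / (3! * 6! * 2^9) x^9 = -1/(6*720*512) x^9 = (-1/2211840) x^9
Hence J_3(x) = -x^9/2211840 + x^7/30720 - x^5/768 + x^3/48 + ....

J_3(x); series = -x^9/2211840 + x^7/30720 - x^5/768 + x^3/48


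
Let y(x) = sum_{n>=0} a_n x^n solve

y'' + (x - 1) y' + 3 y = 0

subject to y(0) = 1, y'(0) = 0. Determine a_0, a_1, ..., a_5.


Ansatz: y(x) = sum_{n>=0} a_n x^n, so y'(x) = sum_{n>=1} n a_n x^(n-1) and y''(x) = sum_{n>=2} n(n-1) a_n x^(n-2).
Substitute into P(x) y'' + Q(x) y' + R(x) y = 0 with P(x) = 1, Q(x) = x - 1, R(x) = 3, and match powers of x.
Initial conditions: a_0 = 1, a_1 = 0.
Setting the coefficient of each power of x to zero and solving order by order (substituting the coefficients already found):
  x^0: 2 a_2 - a_1 + 3 a_0 = 0  ->  2 a_2 = a_1 - 3 a_0 = -3  ->  a_2 = -3/2
  x^1: 6 a_3 - 2 a_2 + 4 a_1 = 0  ->  6 a_3 = 2 a_2 - 4 a_1 = -3  ->  a_3 = -1/2
  x^2: 12 a_4 - 3 a_3 + 5 a_2 = 0  ->  12 a_4 = 3 a_3 - 5 a_2 = 6  ->  a_4 = 1/2
  x^3: 20 a_5 - 4 a_4 + 6 a_3 = 0  ->  20 a_5 = 4 a_4 - 6 a_3 = 5  ->  a_5 = 1/4
Truncated series: y(x) = 1 - (3/2) x^2 - (1/2) x^3 + (1/2) x^4 + (1/4) x^5 + O(x^6).

a_0 = 1; a_1 = 0; a_2 = -3/2; a_3 = -1/2; a_4 = 1/2; a_5 = 1/4


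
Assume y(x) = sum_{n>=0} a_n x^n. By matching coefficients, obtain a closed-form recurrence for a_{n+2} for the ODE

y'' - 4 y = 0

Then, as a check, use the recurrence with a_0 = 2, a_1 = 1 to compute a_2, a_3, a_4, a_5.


Substitute y = sum_n a_n x^n into y'' + (const) y = 0.
y''(x) = sum_{n>=0} (n+2)(n+1) a_{n+2} x^n.
The ODE becomes sum_n [(n+2)(n+1) a_{n+2} - 4 a_n] x^n = 0.
Setting each coefficient to zero gives the recurrence:
  (n+2)(n+1) a_{n+2} - 4 a_n = 0,
  a_{n+2} = 4 / ((n+1)(n+2)) a_n.

Check with a_0 = 2, a_1 = 1 (apply the recurrence for n = 0, 1, 2, 3): a_0 = 2, a_1 = 1, a_2 = 4, a_3 = 2/3, a_4 = 4/3, a_5 = 2/15.

a_{n+2} = 4/((n+1)(n+2)) * a_n; check: a_0 = 2, a_1 = 1, a_2 = 4, a_3 = 2/3, a_4 = 4/3, a_5 = 2/15


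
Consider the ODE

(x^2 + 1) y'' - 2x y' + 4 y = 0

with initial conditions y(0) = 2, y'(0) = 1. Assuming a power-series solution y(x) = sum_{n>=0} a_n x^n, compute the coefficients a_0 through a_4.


Ansatz: y(x) = sum_{n>=0} a_n x^n, so y'(x) = sum_{n>=1} n a_n x^(n-1) and y''(x) = sum_{n>=2} n(n-1) a_n x^(n-2).
Substitute into P(x) y'' + Q(x) y' + R(x) y = 0 with P(x) = x^2 + 1, Q(x) = -2x, R(x) = 4, and match powers of x.
Initial conditions: a_0 = 2, a_1 = 1.
Setting the coefficient of each power of x to zero and solving order by order (substituting the coefficients already found):
  x^0: 2 a_2 + 4 a_0 = 0  ->  2 a_2 = -4 a_0 = -8  ->  a_2 = -4
  x^1: 6 a_3 + 2 a_1 = 0  ->  6 a_3 = -2 a_1 = -2  ->  a_3 = -1/3
  x^2: 12 a_4 + 2 a_2 = 0  ->  12 a_4 = -2 a_2 = 8  ->  a_4 = 2/3
Truncated series: y(x) = 2 + x - 4 x^2 - (1/3) x^3 + (2/3) x^4 + O(x^5).

a_0 = 2; a_1 = 1; a_2 = -4; a_3 = -1/3; a_4 = 2/3


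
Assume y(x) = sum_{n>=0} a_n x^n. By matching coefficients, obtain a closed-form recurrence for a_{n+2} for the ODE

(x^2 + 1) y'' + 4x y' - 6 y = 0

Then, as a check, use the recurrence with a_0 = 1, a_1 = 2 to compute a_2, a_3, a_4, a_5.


Substitute y = sum_n a_n x^n.
(1 + 1 x^2) y'' contributes (n+2)(n+1) a_{n+2} + n(n-1) a_n at x^n.
4 x y'(x) contributes 4 n a_n at x^n.
-6 y(x) contributes -6 a_n at x^n.
Matching x^n: (n+2)(n+1) a_{n+2} + (n(n-1) + 4 n - 6) a_n = 0.
Thus a_{n+2} = (-n(n-1) - 4 n + 6) / ((n+1)(n+2)) * a_n.

Check with a_0 = 1, a_1 = 2 (apply the recurrence for n = 0, 1, 2, 3): a_0 = 1, a_1 = 2, a_2 = 3, a_3 = 2/3, a_4 = -1, a_5 = -2/5.

a_(n+2) = (-n(n-1) - 4 n + 6) / ((n+1)(n+2)) * a_n; check: a_0 = 1, a_1 = 2, a_2 = 3, a_3 = 2/3, a_4 = -1, a_5 = -2/5


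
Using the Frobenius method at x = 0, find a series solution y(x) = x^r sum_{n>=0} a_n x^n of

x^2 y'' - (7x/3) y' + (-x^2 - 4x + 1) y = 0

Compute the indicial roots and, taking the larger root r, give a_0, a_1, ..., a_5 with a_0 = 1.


Write in Frobenius form y'' + (p(x)/x) y' + (q(x)/x^2) y = 0:
  p(x) = -7/3,  q(x) = -x^2 - 4x + 1.
Indicial equation: r(r-1) + (-7/3) r + (1) = 0 -> roots r_1 = 3, r_2 = 1/3.
Take r = r_1 = 3. Let y(x) = x^r sum_{n>=0} a_n x^n with a_0 = 1.
Substitute y = x^r sum a_n x^n and match x^{r+n}. The recurrence is
  D(n) a_n - 4 a_{n-1} - 1 a_{n-2} = 0,  where D(n) = (r+n)(r+n-1) + (-7/3)(r+n) + (1).
  a_n = [4 a_{n-1} + 1 a_{n-2}] / D(n).
Since the indicial polynomial factors as (r - r_1)(r - r_2), D(n) = (r_1 + n - r_1)(r_1 + n - r_2) = n(n + 8/3).
Evaluating step by step (a_0 = 1):
  n = 1: D(1) = 1(1 + 8/3) = 11/3; numerator = 4(1) = 4; a_1 = (4)/(11/3) = 12/11
  n = 2: D(2) = 2(2 + 8/3) = 28/3; numerator = 4(12/11) + 1(1) = 59/11; a_2 = (59/11)/(28/3) = 177/308
  n = 3: D(3) = 3(3 + 8/3) = 17; numerator = 4(177/308) + 1(12/11) = 261/77; a_3 = (261/77)/(17) = 261/1309
  n = 4: D(4) = 4(4 + 8/3) = 80/3; numerator = 4(261/1309) + 1(177/308) = 7185/5236; a_4 = (7185/5236)/(80/3) = 4311/83776
  n = 5: D(5) = 5(5 + 8/3) = 115/3; numerator = 4(4311/83776) + 1(261/1309) = 8487/20944; a_5 = (8487/20944)/(115/3) = 1107/104720

r = 3; a_0 = 1; a_1 = 12/11; a_2 = 177/308; a_3 = 261/1309; a_4 = 4311/83776; a_5 = 1107/104720


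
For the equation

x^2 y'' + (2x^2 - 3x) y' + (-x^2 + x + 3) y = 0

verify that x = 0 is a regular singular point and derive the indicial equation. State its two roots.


Divide by x^2 to reach normal form y'' + P_1(x) y' + P_2(x) y = 0 with P_1(x) = 2 - 3/x and P_2(x) = -1 + 1/x + 3/x^2.
x = 0 is a singular point because the y'-coefficient 2 - 3/x has a pole at x = 0 and the y-coefficient -1 + 1/x + 3/x^2 has a pole at x = 0.
It is a regular singular point because x P_1(x) = p(x) = 2x - 3 and x^2 P_2(x) = q(x) = -x^2 + x + 3 are polynomials, hence analytic at x = 0.
p(0) = -3,  q(0) = 3.
Indicial equation: r(r-1) + p(0) r + q(0) = 0, i.e. r^2 + (p(0) - 1) r + q(0) = 0, i.e. r^2 - 4 r + 3 = 0.
Discriminant: (-4)^2 - 4(3) = 4, so r = (4 ± 2)/2.
Solving: r_1 = 3, r_2 = 1.

indicial: r^2 - 4 r + 3 = 0; roots r_1 = 3, r_2 = 1


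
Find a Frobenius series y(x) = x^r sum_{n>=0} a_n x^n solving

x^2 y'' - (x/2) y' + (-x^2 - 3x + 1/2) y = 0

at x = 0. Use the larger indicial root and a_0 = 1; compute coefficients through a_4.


Write in Frobenius form y'' + (p(x)/x) y' + (q(x)/x^2) y = 0:
  p(x) = -1/2,  q(x) = -x^2 - 3x + 1/2.
Indicial equation: r(r-1) + (-1/2) r + (1/2) = 0 -> roots r_1 = 1, r_2 = 1/2.
Take r = r_1 = 1. Let y(x) = x^r sum_{n>=0} a_n x^n with a_0 = 1.
Substitute y = x^r sum a_n x^n and match x^{r+n}. The recurrence is
  D(n) a_n - 3 a_{n-1} - 1 a_{n-2} = 0,  where D(n) = (r+n)(r+n-1) + (-1/2)(r+n) + (1/2).
  a_n = [3 a_{n-1} + 1 a_{n-2}] / D(n).
Since the indicial polynomial factors as (r - r_1)(r - r_2), D(n) = (r_1 + n - r_1)(r_1 + n - r_2) = n(n + 1/2).
Evaluating step by step (a_0 = 1):
  n = 1: D(1) = 1(1 + 1/2) = 3/2; numerator = 3(1) = 3; a_1 = (3)/(3/2) = 2
  n = 2: D(2) = 2(2 + 1/2) = 5; numerator = 3(2) + 1(1) = 7; a_2 = (7)/(5) = 7/5
  n = 3: D(3) = 3(3 + 1/2) = 21/2; numerator = 3(7/5) + 1(2) = 31/5; a_3 = (31/5)/(21/2) = 62/105
  n = 4: D(4) = 4(4 + 1/2) = 18; numerator = 3(62/105) + 1(7/5) = 111/35; a_4 = (111/35)/(18) = 37/210

r = 1; a_0 = 1; a_1 = 2; a_2 = 7/5; a_3 = 62/105; a_4 = 37/210


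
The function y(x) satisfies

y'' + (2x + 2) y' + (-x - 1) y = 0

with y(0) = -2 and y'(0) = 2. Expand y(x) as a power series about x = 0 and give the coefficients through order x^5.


Ansatz: y(x) = sum_{n>=0} a_n x^n, so y'(x) = sum_{n>=1} n a_n x^(n-1) and y''(x) = sum_{n>=2} n(n-1) a_n x^(n-2).
Substitute into P(x) y'' + Q(x) y' + R(x) y = 0 with P(x) = 1, Q(x) = 2x + 2, R(x) = -x - 1, and match powers of x.
Initial conditions: a_0 = -2, a_1 = 2.
Setting the coefficient of each power of x to zero and solving order by order (substituting the coefficients already found):
  x^0: 2 a_2 + 2 a_1 - a_0 = 0  ->  2 a_2 = -2 a_1 + a_0 = -6  ->  a_2 = -3
  x^1: 6 a_3 + 4 a_2 + a_1 - a_0 = 0  ->  6 a_3 = -4 a_2 - a_1 + a_0 = 8  ->  a_3 = 4/3
  x^2: 12 a_4 + 6 a_3 + 3 a_2 - a_1 = 0  ->  12 a_4 = -6 a_3 - 3 a_2 + a_1 = 3  ->  a_4 = 1/4
  x^3: 20 a_5 + 8 a_4 + 5 a_3 - a_2 = 0  ->  20 a_5 = -8 a_4 - 5 a_3 + a_2 = -35/3  ->  a_5 = -7/12
Truncated series: y(x) = -2 + 2 x - 3 x^2 + (4/3) x^3 + (1/4) x^4 - (7/12) x^5 + O(x^6).

a_0 = -2; a_1 = 2; a_2 = -3; a_3 = 4/3; a_4 = 1/4; a_5 = -7/12


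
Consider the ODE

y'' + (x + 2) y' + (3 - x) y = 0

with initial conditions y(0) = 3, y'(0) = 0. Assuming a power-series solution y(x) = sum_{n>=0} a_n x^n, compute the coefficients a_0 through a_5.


Ansatz: y(x) = sum_{n>=0} a_n x^n, so y'(x) = sum_{n>=1} n a_n x^(n-1) and y''(x) = sum_{n>=2} n(n-1) a_n x^(n-2).
Substitute into P(x) y'' + Q(x) y' + R(x) y = 0 with P(x) = 1, Q(x) = x + 2, R(x) = 3 - x, and match powers of x.
Initial conditions: a_0 = 3, a_1 = 0.
Setting the coefficient of each power of x to zero and solving order by order (substituting the coefficients already found):
  x^0: 2 a_2 + 2 a_1 + 3 a_0 = 0  ->  2 a_2 = -2 a_1 - 3 a_0 = -9  ->  a_2 = -9/2
  x^1: 6 a_3 + 4 a_2 + 4 a_1 - a_0 = 0  ->  6 a_3 = -4 a_2 - 4 a_1 + a_0 = 21  ->  a_3 = 7/2
  x^2: 12 a_4 + 6 a_3 + 5 a_2 - a_1 = 0  ->  12 a_4 = -6 a_3 - 5 a_2 + a_1 = 3/2  ->  a_4 = 1/8
  x^3: 20 a_5 + 8 a_4 + 6 a_3 - a_2 = 0  ->  20 a_5 = -8 a_4 - 6 a_3 + a_2 = -53/2  ->  a_5 = -53/40
Truncated series: y(x) = 3 - (9/2) x^2 + (7/2) x^3 + (1/8) x^4 - (53/40) x^5 + O(x^6).

a_0 = 3; a_1 = 0; a_2 = -9/2; a_3 = 7/2; a_4 = 1/8; a_5 = -53/40


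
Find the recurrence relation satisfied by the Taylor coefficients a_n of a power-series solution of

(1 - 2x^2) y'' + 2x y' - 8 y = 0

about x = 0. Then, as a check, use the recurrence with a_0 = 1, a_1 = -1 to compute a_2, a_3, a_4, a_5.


Substitute y = sum_n a_n x^n.
(1 - 2 x^2) y'' contributes (n+2)(n+1) a_{n+2} - 2 n(n-1) a_n at x^n.
2 x y'(x) contributes 2 n a_n at x^n.
-8 y(x) contributes -8 a_n at x^n.
Matching x^n: (n+2)(n+1) a_{n+2} + (-2 n(n-1) + 2 n - 8) a_n = 0.
Thus a_{n+2} = (2 n(n-1) - 2 n + 8) / ((n+1)(n+2)) * a_n.

Check with a_0 = 1, a_1 = -1 (apply the recurrence for n = 0, 1, 2, 3): a_0 = 1, a_1 = -1, a_2 = 4, a_3 = -1, a_4 = 8/3, a_5 = -7/10.

a_(n+2) = (2 n(n-1) - 2 n + 8) / ((n+1)(n+2)) * a_n; check: a_0 = 1, a_1 = -1, a_2 = 4, a_3 = -1, a_4 = 8/3, a_5 = -7/10


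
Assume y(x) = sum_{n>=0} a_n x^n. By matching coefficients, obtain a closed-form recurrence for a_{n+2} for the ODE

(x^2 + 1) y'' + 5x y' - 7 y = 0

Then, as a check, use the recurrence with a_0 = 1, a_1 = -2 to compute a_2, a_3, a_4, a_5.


Substitute y = sum_n a_n x^n.
(1 + 1 x^2) y'' contributes (n+2)(n+1) a_{n+2} + n(n-1) a_n at x^n.
5 x y'(x) contributes 5 n a_n at x^n.
-7 y(x) contributes -7 a_n at x^n.
Matching x^n: (n+2)(n+1) a_{n+2} + (n(n-1) + 5 n - 7) a_n = 0.
Thus a_{n+2} = (-n(n-1) - 5 n + 7) / ((n+1)(n+2)) * a_n.

Check with a_0 = 1, a_1 = -2 (apply the recurrence for n = 0, 1, 2, 3): a_0 = 1, a_1 = -2, a_2 = 7/2, a_3 = -2/3, a_4 = -35/24, a_5 = 7/15.

a_(n+2) = (-n(n-1) - 5 n + 7) / ((n+1)(n+2)) * a_n; check: a_0 = 1, a_1 = -2, a_2 = 7/2, a_3 = -2/3, a_4 = -35/24, a_5 = 7/15


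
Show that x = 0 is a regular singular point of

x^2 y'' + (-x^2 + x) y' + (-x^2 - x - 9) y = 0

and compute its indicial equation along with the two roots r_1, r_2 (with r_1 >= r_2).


Divide by x^2 to reach normal form y'' + P_1(x) y' + P_2(x) y = 0 with P_1(x) = -1 + 1/x and P_2(x) = -1 - 1/x - 9/x^2.
x = 0 is a singular point because the y'-coefficient -1 + 1/x has a pole at x = 0 and the y-coefficient -1 - 1/x - 9/x^2 has a pole at x = 0.
It is a regular singular point because x P_1(x) = p(x) = 1 - x and x^2 P_2(x) = q(x) = -x^2 - x - 9 are polynomials, hence analytic at x = 0.
p(0) = 1,  q(0) = -9.
Indicial equation: r(r-1) + p(0) r + q(0) = 0, i.e. r^2 + (p(0) - 1) r + q(0) = 0, i.e. r^2 - 9 = 0.
Discriminant: (0)^2 - 4(-9) = 36, so r = (0 ± 6)/2.
Solving: r_1 = 3, r_2 = -3.

indicial: r^2 - 9 = 0; roots r_1 = 3, r_2 = -3


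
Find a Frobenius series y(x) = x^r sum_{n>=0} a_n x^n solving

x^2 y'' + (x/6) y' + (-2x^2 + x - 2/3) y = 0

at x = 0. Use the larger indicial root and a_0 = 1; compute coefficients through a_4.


Write in Frobenius form y'' + (p(x)/x) y' + (q(x)/x^2) y = 0:
  p(x) = 1/6,  q(x) = -2x^2 + x - 2/3.
Indicial equation: r(r-1) + (1/6) r + (-2/3) = 0 -> roots r_1 = 4/3, r_2 = -1/2.
Take r = r_1 = 4/3. Let y(x) = x^r sum_{n>=0} a_n x^n with a_0 = 1.
Substitute y = x^r sum a_n x^n and match x^{r+n}. The recurrence is
  D(n) a_n + 1 a_{n-1} - 2 a_{n-2} = 0,  where D(n) = (r+n)(r+n-1) + (1/6)(r+n) + (-2/3).
  a_n = [-1 a_{n-1} + 2 a_{n-2}] / D(n).
Since the indicial polynomial factors as (r - r_1)(r - r_2), D(n) = (r_1 + n - r_1)(r_1 + n - r_2) = n(n + 11/6).
Evaluating step by step (a_0 = 1):
  n = 1: D(1) = 1(1 + 11/6) = 17/6; numerator = -1(1) = -1; a_1 = (-1)/(17/6) = -6/17
  n = 2: D(2) = 2(2 + 11/6) = 23/3; numerator = -1(-6/17) + 2(1) = 40/17; a_2 = (40/17)/(23/3) = 120/391
  n = 3: D(3) = 3(3 + 11/6) = 29/2; numerator = -1(120/391) + 2(-6/17) = -396/391; a_3 = (-396/391)/(29/2) = -792/11339
  n = 4: D(4) = 4(4 + 11/6) = 70/3; numerator = -1(-792/11339) + 2(120/391) = 456/667; a_4 = (456/667)/(70/3) = 684/23345

r = 4/3; a_0 = 1; a_1 = -6/17; a_2 = 120/391; a_3 = -792/11339; a_4 = 684/23345


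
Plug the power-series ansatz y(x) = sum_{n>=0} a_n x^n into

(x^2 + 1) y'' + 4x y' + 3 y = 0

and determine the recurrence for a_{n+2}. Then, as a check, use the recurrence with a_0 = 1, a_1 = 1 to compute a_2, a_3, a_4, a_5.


Substitute y = sum_n a_n x^n.
(1 + 1 x^2) y'' contributes (n+2)(n+1) a_{n+2} + n(n-1) a_n at x^n.
4 x y'(x) contributes 4 n a_n at x^n.
3 y(x) contributes 3 a_n at x^n.
Matching x^n: (n+2)(n+1) a_{n+2} + (n(n-1) + 4 n + 3) a_n = 0.
Thus a_{n+2} = (-n(n-1) - 4 n - 3) / ((n+1)(n+2)) * a_n.

Check with a_0 = 1, a_1 = 1 (apply the recurrence for n = 0, 1, 2, 3): a_0 = 1, a_1 = 1, a_2 = -3/2, a_3 = -7/6, a_4 = 13/8, a_5 = 49/40.

a_(n+2) = (-n(n-1) - 4 n - 3) / ((n+1)(n+2)) * a_n; check: a_0 = 1, a_1 = 1, a_2 = -3/2, a_3 = -7/6, a_4 = 13/8, a_5 = 49/40


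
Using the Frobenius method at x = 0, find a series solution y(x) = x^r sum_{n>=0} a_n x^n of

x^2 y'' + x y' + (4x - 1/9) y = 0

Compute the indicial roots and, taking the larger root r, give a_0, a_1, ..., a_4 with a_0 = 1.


Write in Frobenius form y'' + (p(x)/x) y' + (q(x)/x^2) y = 0:
  p(x) = 1,  q(x) = 4x - 1/9.
Indicial equation: r(r-1) + (1) r + (-1/9) = 0 -> roots r_1 = 1/3, r_2 = -1/3.
Take r = r_1 = 1/3. Let y(x) = x^r sum_{n>=0} a_n x^n with a_0 = 1.
Substitute y = x^r sum a_n x^n and match x^{r+n}. The recurrence is
  D(n) a_n + 4 a_{n-1} = 0,  where D(n) = (r+n)(r+n-1) + (1)(r+n) + (-1/9).
  a_n = -4 / D(n) * a_{n-1}.
Since the indicial polynomial factors as (r - r_1)(r - r_2), D(n) = (r_1 + n - r_1)(r_1 + n - r_2) = n(n + 2/3).
Evaluating step by step (a_0 = 1):
  n = 1: D(1) = 1(1 + 2/3) = 5/3; numerator = -4(1) = -4; a_1 = (-4)/(5/3) = -12/5
  n = 2: D(2) = 2(2 + 2/3) = 16/3; numerator = -4(-12/5) = 48/5; a_2 = (48/5)/(16/3) = 9/5
  n = 3: D(3) = 3(3 + 2/3) = 11; numerator = -4(9/5) = -36/5; a_3 = (-36/5)/(11) = -36/55
  n = 4: D(4) = 4(4 + 2/3) = 56/3; numerator = -4(-36/55) = 144/55; a_4 = (144/55)/(56/3) = 54/385

r = 1/3; a_0 = 1; a_1 = -12/5; a_2 = 9/5; a_3 = -36/55; a_4 = 54/385


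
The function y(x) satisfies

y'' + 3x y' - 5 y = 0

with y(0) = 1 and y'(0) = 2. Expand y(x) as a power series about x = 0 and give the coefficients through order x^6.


Ansatz: y(x) = sum_{n>=0} a_n x^n, so y'(x) = sum_{n>=1} n a_n x^(n-1) and y''(x) = sum_{n>=2} n(n-1) a_n x^(n-2).
Substitute into P(x) y'' + Q(x) y' + R(x) y = 0 with P(x) = 1, Q(x) = 3x, R(x) = -5, and match powers of x.
Initial conditions: a_0 = 1, a_1 = 2.
Setting the coefficient of each power of x to zero and solving order by order (substituting the coefficients already found):
  x^0: 2 a_2 - 5 a_0 = 0  ->  2 a_2 = 5 a_0 = 5  ->  a_2 = 5/2
  x^1: 6 a_3 - 2 a_1 = 0  ->  6 a_3 = 2 a_1 = 4  ->  a_3 = 2/3
  x^2: 12 a_4 + a_2 = 0  ->  12 a_4 = -a_2 = -5/2  ->  a_4 = -5/24
  x^3: 20 a_5 + 4 a_3 = 0  ->  20 a_5 = -4 a_3 = -8/3  ->  a_5 = -2/15
  x^4: 30 a_6 + 7 a_4 = 0  ->  30 a_6 = -7 a_4 = 35/24  ->  a_6 = 7/144
Truncated series: y(x) = 1 + 2 x + (5/2) x^2 + (2/3) x^3 - (5/24) x^4 - (2/15) x^5 + (7/144) x^6 + O(x^7).

a_0 = 1; a_1 = 2; a_2 = 5/2; a_3 = 2/3; a_4 = -5/24; a_5 = -2/15; a_6 = 7/144


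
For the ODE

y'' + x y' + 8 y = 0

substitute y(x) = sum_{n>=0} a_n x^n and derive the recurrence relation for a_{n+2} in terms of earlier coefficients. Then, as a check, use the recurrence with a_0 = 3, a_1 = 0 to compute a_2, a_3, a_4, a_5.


Substitute y = sum_n a_n x^n.
y''(x) has coefficient (n+2)(n+1) a_{n+2} at x^n;
x y'(x) has coefficient n a_n at x^n (shift);
8 y(x) has coefficient 8 a_n at x^n.
Matching x^n: (n+2)(n+1) a_{n+2} + (n + 8) a_n = 0.
Thus a_{n+2} = (-n - 8) / ((n+1)(n+2)) * a_n.

Check with a_0 = 3, a_1 = 0 (apply the recurrence for n = 0, 1, 2, 3): a_0 = 3, a_1 = 0, a_2 = -12, a_3 = 0, a_4 = 10, a_5 = 0.

a_(n+2) = (-n - 8) / ((n+1)(n+2)) * a_n; check: a_0 = 3, a_1 = 0, a_2 = -12, a_3 = 0, a_4 = 10, a_5 = 0


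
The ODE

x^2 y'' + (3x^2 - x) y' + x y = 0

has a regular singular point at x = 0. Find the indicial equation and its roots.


Divide by x^2 to reach normal form y'' + P_1(x) y' + P_2(x) y = 0 with P_1(x) = 3 - 1/x and P_2(x) = 1/x.
x = 0 is a singular point because the y'-coefficient 3 - 1/x has a pole at x = 0 and the y-coefficient 1/x has a pole at x = 0.
It is a regular singular point because x P_1(x) = p(x) = 3x - 1 and x^2 P_2(x) = q(x) = x are polynomials, hence analytic at x = 0.
p(0) = -1,  q(0) = 0.
Indicial equation: r(r-1) + p(0) r + q(0) = 0, i.e. r^2 + (p(0) - 1) r + q(0) = 0, i.e. r^2 - 2 r = 0.
Discriminant: (-2)^2 - 4(0) = 4, so r = (2 ± 2)/2.
Solving: r_1 = 2, r_2 = 0.

indicial: r^2 - 2 r = 0; roots r_1 = 2, r_2 = 0


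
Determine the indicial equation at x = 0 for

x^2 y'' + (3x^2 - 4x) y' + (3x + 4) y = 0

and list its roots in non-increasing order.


Divide by x^2 to reach normal form y'' + P_1(x) y' + P_2(x) y = 0 with P_1(x) = 3 - 4/x and P_2(x) = 3/x + 4/x^2.
x = 0 is a singular point because the y'-coefficient 3 - 4/x has a pole at x = 0 and the y-coefficient 3/x + 4/x^2 has a pole at x = 0.
It is a regular singular point because x P_1(x) = p(x) = 3x - 4 and x^2 P_2(x) = q(x) = 3x + 4 are polynomials, hence analytic at x = 0.
p(0) = -4,  q(0) = 4.
Indicial equation: r(r-1) + p(0) r + q(0) = 0, i.e. r^2 + (p(0) - 1) r + q(0) = 0, i.e. r^2 - 5 r + 4 = 0.
Discriminant: (-5)^2 - 4(4) = 9, so r = (5 ± 3)/2.
Solving: r_1 = 4, r_2 = 1.

indicial: r^2 - 5 r + 4 = 0; roots r_1 = 4, r_2 = 1


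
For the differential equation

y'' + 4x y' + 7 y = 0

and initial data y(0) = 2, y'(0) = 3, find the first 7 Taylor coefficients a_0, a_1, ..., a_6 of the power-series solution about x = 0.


Ansatz: y(x) = sum_{n>=0} a_n x^n, so y'(x) = sum_{n>=1} n a_n x^(n-1) and y''(x) = sum_{n>=2} n(n-1) a_n x^(n-2).
Substitute into P(x) y'' + Q(x) y' + R(x) y = 0 with P(x) = 1, Q(x) = 4x, R(x) = 7, and match powers of x.
Initial conditions: a_0 = 2, a_1 = 3.
Setting the coefficient of each power of x to zero and solving order by order (substituting the coefficients already found):
  x^0: 2 a_2 + 7 a_0 = 0  ->  2 a_2 = -7 a_0 = -14  ->  a_2 = -7
  x^1: 6 a_3 + 11 a_1 = 0  ->  6 a_3 = -11 a_1 = -33  ->  a_3 = -11/2
  x^2: 12 a_4 + 15 a_2 = 0  ->  12 a_4 = -15 a_2 = 105  ->  a_4 = 35/4
  x^3: 20 a_5 + 19 a_3 = 0  ->  20 a_5 = -19 a_3 = 209/2  ->  a_5 = 209/40
  x^4: 30 a_6 + 23 a_4 = 0  ->  30 a_6 = -23 a_4 = -805/4  ->  a_6 = -161/24
Truncated series: y(x) = 2 + 3 x - 7 x^2 - (11/2) x^3 + (35/4) x^4 + (209/40) x^5 - (161/24) x^6 + O(x^7).

a_0 = 2; a_1 = 3; a_2 = -7; a_3 = -11/2; a_4 = 35/4; a_5 = 209/40; a_6 = -161/24


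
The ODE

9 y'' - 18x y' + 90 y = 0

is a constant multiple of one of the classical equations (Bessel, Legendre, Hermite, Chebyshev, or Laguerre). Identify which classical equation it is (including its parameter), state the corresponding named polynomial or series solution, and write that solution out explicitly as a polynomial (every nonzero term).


All three coefficients share the factor 9; dividing through by 9 gives  y'' - 2x y' + 10 y = 0.
This matches the Hermite equation y'' - 2x y' + 2n y = 0 with 2n = 10, so n = 5; the polynomial solution is H_5(x).
With y = sum_k a_k x^k, matching x^k gives (k+2)(k+1) a_{k+2} = 2(k - n) a_k = 2(k - 5) a_k. The right side vanishes at k = 5, so the series with the parity of 5 terminates at degree 5.
Standard normalization: leading coefficient of H_n is 2^n, so a_5 = 2^5 = 32. Work downward with a_k = (k+1)(k+2) a_{k+2} / (2(k - n)):
  a_3 = (4)(5)(32) / (2(3 - 5)) = 640/(-4) = -160
  a_1 = (2)(3)(-160) / (2(1 - 5)) = -960/(-8) = 120
Hence H_5(x) = 32 x^5 - 160 x^3 + 120 x.

H_5(x); series = 32 x^5 - 160 x^3 + 120 x


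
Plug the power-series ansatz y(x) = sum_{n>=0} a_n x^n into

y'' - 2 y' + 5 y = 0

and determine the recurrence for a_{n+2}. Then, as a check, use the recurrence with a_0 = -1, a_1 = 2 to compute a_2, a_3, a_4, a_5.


Substitute y = sum_n a_n x^n.
y''(x) has coefficient (n+2)(n+1) a_{n+2} at x^n;
-2 y'(x) has coefficient -2 (n+1) a_{n+1} at x^n;
5 y(x) has coefficient 5 a_n at x^n.
Matching x^n: (n+2)(n+1) a_{n+2} - 2 (n+1) a_{n+1} + 5 a_n = 0.
Thus a_{n+2} = [2 (n+1) a_{n+1} - 5 a_n] / ((n+1)(n+2)).

Check with a_0 = -1, a_1 = 2 (apply the recurrence for n = 0, 1, 2, 3): a_0 = -1, a_1 = 2, a_2 = 9/2, a_3 = 4/3, a_4 = -29/24, a_5 = -49/60.

a_(n+2) = [2 (n+1) a_(n+1) - 5 a_n] / ((n+1)(n+2)); check: a_0 = -1, a_1 = 2, a_2 = 9/2, a_3 = 4/3, a_4 = -29/24, a_5 = -49/60
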